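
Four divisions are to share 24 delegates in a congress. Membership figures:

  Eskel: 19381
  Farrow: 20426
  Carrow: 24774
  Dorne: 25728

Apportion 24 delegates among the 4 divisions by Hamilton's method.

Eskel: 5, Farrow: 5, Carrow: 7, Dorne: 7

The standard divisor is 90309/24 ≈ 3762.875.
Standard quotas: Eskel 5.1506, Farrow 5.4283, Carrow 6.5838, Dorne 6.8373.
Lower quotas: Eskel 5, Farrow 5, Carrow 6, Dorne 6 (sum 22, leaving 2 seats).
Remainders in descending order: Dorne 0.8373, Carrow 0.5838, Farrow 0.4283, Eskel 0.1506.
The surplus seats go to Dorne, Carrow.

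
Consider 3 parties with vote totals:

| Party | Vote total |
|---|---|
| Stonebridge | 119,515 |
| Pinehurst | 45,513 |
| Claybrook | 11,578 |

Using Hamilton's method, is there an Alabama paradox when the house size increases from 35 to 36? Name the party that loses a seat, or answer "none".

none

At 35 seats: Stonebridge 24, Pinehurst 9, Claybrook 2.
At 36 seats: Stonebridge 25, Pinehurst 9, Claybrook 2.
No party's allocation decreased.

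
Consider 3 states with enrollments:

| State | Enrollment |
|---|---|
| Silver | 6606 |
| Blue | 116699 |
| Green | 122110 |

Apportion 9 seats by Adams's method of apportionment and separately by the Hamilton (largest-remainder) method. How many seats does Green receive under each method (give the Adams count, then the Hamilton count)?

4 and 5

Adams: Silver 1, Blue 4, Green 4.
Hamilton: Silver 0, Blue 4, Green 5.
Green gets 4 under Adams and 5 under Hamilton.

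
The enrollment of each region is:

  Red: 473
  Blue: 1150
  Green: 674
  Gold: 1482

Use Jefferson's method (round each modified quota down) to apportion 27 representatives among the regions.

Standard divisor 3779/27 ≈ 139.963; standard quotas: Red 3.379, Blue 8.216, Green 4.816, Gold 10.589.
Rounding down gives 3, 8, 4, 10 = 25 seats, so the divisor must be adjusted.
With modified divisor 130: modified quotas Red 3.638, Blue 8.846, Green 5.185, Gold 11.400.
Rounding down: Red 3, Blue 8, Green 5, Gold 11 (total 27).

Red: 3; Blue: 8; Green: 5; Gold: 11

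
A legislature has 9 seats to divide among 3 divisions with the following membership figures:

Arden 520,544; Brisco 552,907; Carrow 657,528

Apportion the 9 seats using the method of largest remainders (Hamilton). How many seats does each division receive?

The standard divisor is 1730979/9 = 192331.
Standard quotas: Arden 2.7065, Brisco 2.8748, Carrow 3.4187.
Lower quotas: Arden 2, Brisco 2, Carrow 3 (sum 7, leaving 2 seats).
Remainders in descending order: Brisco 0.8748, Arden 0.7065, Carrow 0.4187.
The surplus seats go to Brisco, Arden.

Arden 3, Brisco 3, Carrow 3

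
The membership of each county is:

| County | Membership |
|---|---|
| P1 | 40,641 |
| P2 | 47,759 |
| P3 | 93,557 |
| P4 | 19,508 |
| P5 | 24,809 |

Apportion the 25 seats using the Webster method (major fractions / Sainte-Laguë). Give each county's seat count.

Standard divisor 226274/25 ≈ 9050.96; standard quotas: P1 4.490, P2 5.277, P3 10.337, P4 2.155, P5 2.741.
Rounding to the nearest integer gives 4, 5, 10, 2, 3 = 24 seats, so the divisor must be adjusted.
With modified divisor 8970: modified quotas P1 4.531, P2 5.324, P3 10.430, P4 2.175, P5 2.766.
Rounding to the nearest integer: P1 5, P2 5, P3 10, P4 2, P5 3 (total 25).

P1 5; P2 5; P3 10; P4 2; P5 3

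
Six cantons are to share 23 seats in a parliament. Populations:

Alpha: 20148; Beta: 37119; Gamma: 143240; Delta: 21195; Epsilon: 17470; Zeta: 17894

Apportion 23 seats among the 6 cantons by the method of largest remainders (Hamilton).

Total 257066; standard divisor 257066/23 ≈ 11176.783.
Standard quotas: Alpha 1.8027, Beta 3.3211, Gamma 12.8159, Delta 1.8963, Epsilon 1.5631, Zeta 1.6010.
Lower quotas: Alpha 1, Beta 3, Gamma 12, Delta 1, Epsilon 1, Zeta 1 (sum 19, leaving 4 seats).
Remainders in descending order: Delta 0.8963, Gamma 0.8159, Alpha 0.8027, Zeta 0.6010, Epsilon 0.5631, Beta 0.3211.
The surplus seats go to Delta, Gamma, Alpha, Zeta.

Alpha 2, Beta 3, Gamma 13, Delta 2, Epsilon 1, Zeta 2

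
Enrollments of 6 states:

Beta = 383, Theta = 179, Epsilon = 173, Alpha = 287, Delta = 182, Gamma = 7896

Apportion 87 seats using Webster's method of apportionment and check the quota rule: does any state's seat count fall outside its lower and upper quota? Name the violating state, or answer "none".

Gamma

Standard quotas: Beta 3.662, Theta 1.711, Epsilon 1.654, Alpha 2.744, Delta 1.740, Gamma 75.489.
Webster allocation: Beta 4, Theta 2, Epsilon 2, Alpha 3, Delta 2, Gamma 74.
Gamma has quota 75.489 (lower 75, upper 76) but receives 74 — outside the quota interval.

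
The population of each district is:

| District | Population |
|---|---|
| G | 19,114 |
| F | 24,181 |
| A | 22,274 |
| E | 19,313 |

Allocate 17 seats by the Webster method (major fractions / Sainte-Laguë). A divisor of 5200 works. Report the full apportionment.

With modified divisor 5200: modified quotas G 3.676, F 4.650, A 4.283, E 3.714.
Rounding to the nearest integer: G 4, F 5, A 4, E 4 (total 17).

G: 4; F: 5; A: 4; E: 4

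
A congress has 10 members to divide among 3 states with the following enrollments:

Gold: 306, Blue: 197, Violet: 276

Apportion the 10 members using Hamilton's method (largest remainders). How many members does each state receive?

Standard divisor: 779 ÷ 10 ≈ 77.9.
Standard quotas: Gold 3.928, Blue 2.529, Violet 3.543.
Lower quotas: Gold 3, Blue 2, Violet 3 (sum 8, leaving 2 seats).
Remainders in descending order: Gold 0.928, Violet 0.543, Blue 0.529.
Largest remainders: Gold, Violet receive the extra seats.

Gold=4; Blue=2; Violet=4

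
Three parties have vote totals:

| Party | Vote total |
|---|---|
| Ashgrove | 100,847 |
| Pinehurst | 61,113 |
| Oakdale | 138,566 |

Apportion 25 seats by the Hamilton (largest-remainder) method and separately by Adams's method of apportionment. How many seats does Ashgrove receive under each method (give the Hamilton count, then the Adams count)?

Hamilton: Ashgrove 8, Pinehurst 5, Oakdale 12.
Adams: Ashgrove 9, Pinehurst 5, Oakdale 11.
Ashgrove gets 8 under Hamilton and 9 under Adams.

8 and 9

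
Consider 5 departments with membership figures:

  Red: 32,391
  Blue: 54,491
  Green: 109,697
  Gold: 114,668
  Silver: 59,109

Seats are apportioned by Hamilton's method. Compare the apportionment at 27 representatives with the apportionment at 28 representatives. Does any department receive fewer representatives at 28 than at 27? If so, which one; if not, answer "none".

Red

At 27 seats: Red 3, Blue 4, Green 8, Gold 8, Silver 4.
At 28 seats: Red 2, Blue 4, Green 8, Gold 9, Silver 5.
Red drops from 3 to 2.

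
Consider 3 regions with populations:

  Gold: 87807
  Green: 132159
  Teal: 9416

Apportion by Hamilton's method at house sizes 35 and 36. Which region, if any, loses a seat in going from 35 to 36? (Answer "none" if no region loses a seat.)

Teal

At 35 seats: Gold 13, Green 20, Teal 2.
At 36 seats: Gold 14, Green 21, Teal 1.
Teal drops from 2 to 1.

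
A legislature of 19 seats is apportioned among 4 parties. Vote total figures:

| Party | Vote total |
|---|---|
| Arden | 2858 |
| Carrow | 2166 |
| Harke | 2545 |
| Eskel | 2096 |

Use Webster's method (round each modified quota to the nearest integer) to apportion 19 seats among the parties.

Arden 6, Carrow 4, Harke 5, Eskel 4

Standard divisor 9665/19 ≈ 508.684; standard quotas: Arden 5.618, Carrow 4.258, Harke 5.003, Eskel 4.120.
Rounding to the nearest integer gives Arden 6, Carrow 4, Harke 5, Eskel 4 — total 19, matching the house size, so no adjustment is needed.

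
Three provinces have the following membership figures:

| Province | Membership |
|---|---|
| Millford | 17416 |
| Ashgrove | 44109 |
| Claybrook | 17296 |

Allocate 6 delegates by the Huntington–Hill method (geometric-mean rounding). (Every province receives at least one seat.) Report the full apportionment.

Millford: 1, Ashgrove: 4, Claybrook: 1

With divisor 12524: modified quotas Millford 1.391, Ashgrove 3.522, Claybrook 1.381.
Geometric-mean thresholds: Millford √(1·2)=1.414, Ashgrove √(3·4)=3.464, Claybrook √(1·2)=1.414.
Each quota rounded against its threshold gives Millford 1, Ashgrove 4, Claybrook 1 (total 6).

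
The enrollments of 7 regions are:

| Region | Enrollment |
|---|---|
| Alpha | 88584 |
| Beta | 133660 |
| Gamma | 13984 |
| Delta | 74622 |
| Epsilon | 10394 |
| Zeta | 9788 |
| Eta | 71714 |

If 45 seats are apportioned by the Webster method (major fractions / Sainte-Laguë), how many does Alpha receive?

10

Standard divisor 402746/45 ≈ 8949.911; standard quotas: Alpha 9.898, Beta 14.934, Gamma 1.562, Delta 8.338, Epsilon 1.161, Zeta 1.094, Eta 8.013.
Rounding to the nearest integer gives Alpha 10, Beta 15, Gamma 2, Delta 8, Epsilon 1, Zeta 1, Eta 8 — total 45, matching the house size, so no adjustment is needed.
Alpha receives 10.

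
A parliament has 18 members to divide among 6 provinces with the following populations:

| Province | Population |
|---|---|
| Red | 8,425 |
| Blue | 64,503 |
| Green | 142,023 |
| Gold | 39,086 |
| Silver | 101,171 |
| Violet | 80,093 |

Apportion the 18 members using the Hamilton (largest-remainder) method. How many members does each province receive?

Standard divisor: 435301 ÷ 18 ≈ 24183.389.
Standard quotas: Red 0.3484, Blue 2.6672, Green 5.8728, Gold 1.6162, Silver 4.1835, Violet 3.3119.
Lower quotas: Red 0, Blue 2, Green 5, Gold 1, Silver 4, Violet 3 (sum 15, leaving 3 seats).
Remainders in descending order: Green 0.8728, Blue 0.6672, Gold 0.6162, Red 0.3484, Violet 0.3119, Silver 0.1835.
The surplus seats go to Green, Blue, Gold.

Red 0, Blue 3, Green 6, Gold 2, Silver 4, Violet 3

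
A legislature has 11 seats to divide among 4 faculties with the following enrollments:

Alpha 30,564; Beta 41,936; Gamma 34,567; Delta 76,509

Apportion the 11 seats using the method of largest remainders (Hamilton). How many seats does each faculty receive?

Alpha 2, Beta 2, Gamma 2, Delta 5

Total 183576; standard divisor 183576/11 ≈ 16688.727.
Standard quotas: Alpha 1.8314, Beta 2.5128, Gamma 2.0713, Delta 4.5845.
Lower quotas: Alpha 1, Beta 2, Gamma 2, Delta 4 (sum 9, leaving 2 seats).
Remainders in descending order: Alpha 0.8314, Delta 0.5845, Beta 0.5128, Gamma 0.0713.
Largest remainders: Alpha, Delta receive the extra seats.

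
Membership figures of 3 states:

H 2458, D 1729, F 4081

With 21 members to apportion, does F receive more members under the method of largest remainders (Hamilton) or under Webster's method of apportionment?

Webster

Hamilton: H 6, D 5, F 10.
Webster: H 6, D 4, F 11.
F gets 10 under Hamilton and 11 under Webster.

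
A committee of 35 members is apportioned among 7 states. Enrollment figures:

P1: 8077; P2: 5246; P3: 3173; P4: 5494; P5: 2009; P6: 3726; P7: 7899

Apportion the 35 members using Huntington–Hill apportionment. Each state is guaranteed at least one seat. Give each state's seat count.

With divisor 1029: modified quotas P1 7.849, P2 5.098, P3 3.084, P4 5.339, P5 1.952, P6 3.621, P7 7.676.
Geometric-mean thresholds: P1 √(7·8)=7.483, P2 √(5·6)=5.477, P3 √(3·4)=3.464, P4 √(5·6)=5.477, P5 √(1·2)=1.414, P6 √(3·4)=3.464, P7 √(7·8)=7.483.
Each quota rounded against its threshold gives P1 8, P2 5, P3 3, P4 5, P5 2, P6 4, P7 8 (total 35).

P1 8, P2 5, P3 3, P4 5, P5 2, P6 4, P7 8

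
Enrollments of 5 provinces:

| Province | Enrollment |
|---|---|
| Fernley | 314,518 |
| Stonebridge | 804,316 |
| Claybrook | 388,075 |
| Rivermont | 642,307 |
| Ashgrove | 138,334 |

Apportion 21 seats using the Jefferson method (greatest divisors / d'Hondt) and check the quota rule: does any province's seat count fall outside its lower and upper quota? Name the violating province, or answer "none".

Standard quotas: Fernley 2.887, Stonebridge 7.384, Claybrook 3.563, Rivermont 5.896, Ashgrove 1.270.
Jefferson allocation: Fernley 3, Stonebridge 8, Claybrook 3, Rivermont 6, Ashgrove 1.
Every allocation lies between the lower and upper quota.

none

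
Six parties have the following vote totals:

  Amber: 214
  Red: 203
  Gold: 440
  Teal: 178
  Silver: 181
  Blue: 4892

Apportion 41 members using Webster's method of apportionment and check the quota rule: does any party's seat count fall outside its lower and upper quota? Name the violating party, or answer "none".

Blue

Standard quotas: Amber 1.436, Red 1.363, Gold 2.954, Teal 1.195, Silver 1.215, Blue 32.838.
Webster allocation: Amber 1, Red 1, Gold 3, Teal 1, Silver 1, Blue 34.
Blue has quota 32.838 (lower 32, upper 33) but receives 34 — outside the quota interval.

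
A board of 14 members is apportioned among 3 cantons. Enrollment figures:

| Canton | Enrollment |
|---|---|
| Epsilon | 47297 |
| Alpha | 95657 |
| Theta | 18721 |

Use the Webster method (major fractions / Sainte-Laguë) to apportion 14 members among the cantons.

Standard divisor 161675/14 ≈ 11548.214; standard quotas: Epsilon 4.096, Alpha 8.283, Theta 1.621.
Rounding to the nearest integer gives Epsilon 4, Alpha 8, Theta 2 — total 14, matching the house size, so no adjustment is needed.

Epsilon: 4; Alpha: 8; Theta: 2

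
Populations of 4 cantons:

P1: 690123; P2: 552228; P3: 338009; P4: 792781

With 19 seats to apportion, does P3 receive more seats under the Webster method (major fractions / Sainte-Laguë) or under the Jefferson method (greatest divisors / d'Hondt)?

Webster

Webster: P1 6, P2 4, P3 3, P4 6.
Jefferson: P1 6, P2 4, P3 2, P4 7.
P3 gets 3 under Webster and 2 under Jefferson.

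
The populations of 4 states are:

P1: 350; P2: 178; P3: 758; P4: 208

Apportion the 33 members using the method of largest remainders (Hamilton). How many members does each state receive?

Standard divisor: 1494 ÷ 33 ≈ 45.273.
Standard quotas: P1 7.731, P2 3.932, P3 16.743, P4 4.594.
Lower quotas: P1 7, P2 3, P3 16, P4 4 (sum 30, leaving 3 seats).
Remainders in descending order: P2 0.932, P3 0.743, P1 0.731, P4 0.594.
Largest remainders: P2, P3, P1 receive the extra seats.

P1: 8, P2: 4, P3: 17, P4: 4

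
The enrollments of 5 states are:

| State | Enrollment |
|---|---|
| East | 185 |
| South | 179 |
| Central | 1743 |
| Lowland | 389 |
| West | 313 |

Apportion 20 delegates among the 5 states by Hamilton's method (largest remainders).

Total 2809; standard divisor 2809/20 ≈ 140.45.
Standard quotas: East 1.317, South 1.274, Central 12.410, Lowland 2.770, West 2.229.
Lower quotas: East 1, South 1, Central 12, Lowland 2, West 2 (sum 18, leaving 2 seats).
Remainders in descending order: Lowland 0.770, Central 0.410, East 0.317, South 0.274, West 0.229.
Largest remainders: Lowland, Central receive the extra seats.

East 1, South 1, Central 13, Lowland 3, West 2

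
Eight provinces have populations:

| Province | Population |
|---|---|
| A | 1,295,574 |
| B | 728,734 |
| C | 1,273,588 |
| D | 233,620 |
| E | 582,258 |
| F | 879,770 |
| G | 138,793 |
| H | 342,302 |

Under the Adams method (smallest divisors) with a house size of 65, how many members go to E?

Standard divisor 5474639/65 ≈ 84225.215; standard quotas: A 15.382, B 8.652, C 15.121, D 2.774, E 6.913, F 10.445, G 1.648, H 4.064.
Rounding up gives 16, 9, 16, 3, 7, 11, 2, 5 = 69 seats, so the divisor must be adjusted.
With modified divisor 89500: modified quotas A 14.476, B 8.142, C 14.230, D 2.610, E 6.506, F 9.830, G 1.551, H 3.825.
Rounding up: A 15, B 9, C 15, D 3, E 7, F 10, G 2, H 4 (total 65).
E receives 7.

7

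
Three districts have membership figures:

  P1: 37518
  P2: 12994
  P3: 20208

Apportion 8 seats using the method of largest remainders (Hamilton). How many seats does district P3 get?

Standard divisor: 70720 ÷ 8 = 8840.
Standard quotas: P1 4.2441, P2 1.4699, P3 2.2860.
Lower quotas: P1 4, P2 1, P3 2 (sum 7, leaving 1 seat).
Remainders in descending order: P2 0.4699, P3 0.2860, P1 0.2441.
Largest remainder: P2 receives the extra seat.
P3 receives 2.

2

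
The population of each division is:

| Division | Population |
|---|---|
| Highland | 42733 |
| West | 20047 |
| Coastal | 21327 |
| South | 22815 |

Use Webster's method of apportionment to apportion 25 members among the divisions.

Standard divisor 106922/25 ≈ 4276.88; standard quotas: Highland 9.992, West 4.687, Coastal 4.987, South 5.334.
Rounding to the nearest integer gives Highland 10, West 5, Coastal 5, South 5 — total 25, matching the house size, so no adjustment is needed.

Highland: 10, West: 5, Coastal: 5, South: 5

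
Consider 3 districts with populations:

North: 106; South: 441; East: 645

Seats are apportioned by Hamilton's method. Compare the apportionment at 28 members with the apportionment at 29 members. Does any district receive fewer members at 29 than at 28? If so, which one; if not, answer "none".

At 28 seats: North 3, South 10, East 15.
At 29 seats: North 2, South 11, East 16.
North drops from 3 to 2.

North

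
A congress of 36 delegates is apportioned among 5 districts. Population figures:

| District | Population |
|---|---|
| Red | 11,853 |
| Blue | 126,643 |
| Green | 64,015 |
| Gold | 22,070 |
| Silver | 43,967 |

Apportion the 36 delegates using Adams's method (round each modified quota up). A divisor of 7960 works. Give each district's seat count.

With modified divisor 7960: modified quotas Red 1.489, Blue 15.910, Green 8.042, Gold 2.773, Silver 5.523.
Rounding up: Red 2, Blue 16, Green 9, Gold 3, Silver 6 (total 36).

Red=2, Blue=16, Green=9, Gold=3, Silver=6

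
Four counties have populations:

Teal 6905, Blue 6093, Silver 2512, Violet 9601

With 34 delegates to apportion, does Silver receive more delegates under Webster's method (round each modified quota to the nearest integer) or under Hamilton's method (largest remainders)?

Hamilton

Webster: Teal 10, Blue 8, Silver 3, Violet 13.
Hamilton: Teal 9, Blue 8, Silver 4, Violet 13.
Silver gets 3 under Webster and 4 under Hamilton.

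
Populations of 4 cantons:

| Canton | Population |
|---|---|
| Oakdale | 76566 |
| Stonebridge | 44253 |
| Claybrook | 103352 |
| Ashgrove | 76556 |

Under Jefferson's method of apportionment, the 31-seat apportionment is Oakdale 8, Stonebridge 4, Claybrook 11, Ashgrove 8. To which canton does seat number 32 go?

Stonebridge

Priority for the next seat is population ÷ (current seats + 1).
Priorities: Oakdale 8507.333, Stonebridge 8850.600, Claybrook 8612.667, Ashgrove 8506.222.
Highest priority: Stonebridge.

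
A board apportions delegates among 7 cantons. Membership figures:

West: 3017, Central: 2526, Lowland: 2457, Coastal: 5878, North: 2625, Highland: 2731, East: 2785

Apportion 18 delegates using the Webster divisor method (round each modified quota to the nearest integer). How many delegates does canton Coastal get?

Standard divisor 22019/18 ≈ 1223.278; standard quotas: West 2.466, Central 2.065, Lowland 2.009, Coastal 4.805, North 2.146, Highland 2.233, East 2.277.
Rounding to the nearest integer gives 2, 2, 2, 5, 2, 2, 2 = 17 seats, so the divisor must be adjusted.
With modified divisor 1160: modified quotas West 2.601, Central 2.178, Lowland 2.118, Coastal 5.067, North 2.263, Highland 2.354, East 2.401.
Rounding to the nearest integer: West 3, Central 2, Lowland 2, Coastal 5, North 2, Highland 2, East 2 (total 18).
Coastal receives 5.

5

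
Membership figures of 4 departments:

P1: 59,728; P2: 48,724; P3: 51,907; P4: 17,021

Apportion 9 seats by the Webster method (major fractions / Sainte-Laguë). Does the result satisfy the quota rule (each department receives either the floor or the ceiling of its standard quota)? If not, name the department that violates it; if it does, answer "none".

Standard quotas: P1 3.031, P2 2.472, P3 2.634, P4 0.864.
Webster allocation: P1 3, P2 2, P3 3, P4 1.
Every allocation lies between the lower and upper quota.

none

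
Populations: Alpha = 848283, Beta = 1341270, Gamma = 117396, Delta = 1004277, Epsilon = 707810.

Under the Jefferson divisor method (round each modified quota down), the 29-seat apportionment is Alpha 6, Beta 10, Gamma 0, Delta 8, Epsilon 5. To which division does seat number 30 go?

Beta

Priority for the next seat is population ÷ (current seats + 1).
Priorities: Alpha 121183.286, Beta 121933.636, Gamma 117396.000, Delta 111586.333, Epsilon 117968.333.
Highest priority: Beta.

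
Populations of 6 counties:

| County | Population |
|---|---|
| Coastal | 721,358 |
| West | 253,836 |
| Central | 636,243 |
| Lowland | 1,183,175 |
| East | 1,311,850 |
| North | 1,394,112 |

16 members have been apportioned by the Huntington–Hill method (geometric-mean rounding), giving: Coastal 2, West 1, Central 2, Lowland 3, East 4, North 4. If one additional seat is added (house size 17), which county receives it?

Priority for the next seat is population ÷ (√(s·(s+1))).
Priorities: Coastal 294493.170, West 179489.157, Central 259745.117, Lowland 341553.202, East 293338.578, North 311732.920.
Highest priority: Lowland.

Lowland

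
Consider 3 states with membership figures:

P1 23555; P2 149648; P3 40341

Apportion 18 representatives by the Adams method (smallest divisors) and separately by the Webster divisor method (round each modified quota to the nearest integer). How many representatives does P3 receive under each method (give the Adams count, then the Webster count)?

Adams: P1 2, P2 12, P3 4.
Webster: P1 2, P2 13, P3 3.
P3 gets 4 under Adams and 3 under Webster.

4 and 3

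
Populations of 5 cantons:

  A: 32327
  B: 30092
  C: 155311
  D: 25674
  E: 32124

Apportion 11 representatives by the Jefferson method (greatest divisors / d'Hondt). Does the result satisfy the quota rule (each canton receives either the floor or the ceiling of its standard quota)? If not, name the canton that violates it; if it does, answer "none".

Standard quotas: A 1.291, B 1.201, C 6.201, D 1.025, E 1.282.
Jefferson allocation: A 1, B 1, C 7, D 1, E 1.
Every allocation lies between the lower and upper quota.

none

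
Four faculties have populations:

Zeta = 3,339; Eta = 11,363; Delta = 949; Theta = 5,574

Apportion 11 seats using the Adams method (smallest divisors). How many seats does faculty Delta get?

1

Standard divisor 21225/11 ≈ 1929.545; standard quotas: Zeta 1.730, Eta 5.889, Delta 0.492, Theta 2.889.
Rounding up gives 2, 6, 1, 3 = 12 seats, so the divisor must be adjusted.
With modified divisor 2500: modified quotas Zeta 1.336, Eta 4.545, Delta 0.380, Theta 2.230.
Rounding up: Zeta 2, Eta 5, Delta 1, Theta 3 (total 11).
Delta receives 1.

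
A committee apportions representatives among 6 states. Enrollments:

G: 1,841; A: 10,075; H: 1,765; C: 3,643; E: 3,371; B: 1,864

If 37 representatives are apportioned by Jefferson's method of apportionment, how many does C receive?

6

Standard divisor 22559/37 ≈ 609.703; standard quotas: G 3.020, A 16.524, H 2.895, C 5.975, E 5.529, B 3.057.
Rounding down gives 3, 16, 2, 5, 5, 3 = 34 seats, so the divisor must be adjusted.
With modified divisor 580: modified quotas G 3.174, A 17.371, H 3.043, C 6.281, E 5.812, B 3.214.
Rounding down: G 3, A 17, H 3, C 6, E 5, B 3 (total 37).
C receives 6.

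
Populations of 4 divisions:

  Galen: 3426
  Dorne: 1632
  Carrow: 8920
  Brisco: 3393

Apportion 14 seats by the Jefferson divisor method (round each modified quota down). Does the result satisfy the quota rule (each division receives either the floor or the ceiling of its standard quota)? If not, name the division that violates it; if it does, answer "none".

Standard quotas: Galen 2.761, Dorne 1.315, Carrow 7.189, Brisco 2.735.
Jefferson allocation: Galen 3, Dorne 1, Carrow 7, Brisco 3.
Every allocation lies between the lower and upper quota.

none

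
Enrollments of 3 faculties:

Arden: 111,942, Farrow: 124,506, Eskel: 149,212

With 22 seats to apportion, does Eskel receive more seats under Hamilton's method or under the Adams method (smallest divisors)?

Hamilton

Hamilton: Arden 6, Farrow 7, Eskel 9.
Adams: Arden 7, Farrow 7, Eskel 8.
Eskel gets 9 under Hamilton and 8 under Adams.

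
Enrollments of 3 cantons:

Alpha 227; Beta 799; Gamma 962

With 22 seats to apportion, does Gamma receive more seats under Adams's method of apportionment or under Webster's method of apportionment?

Adams: Alpha 3, Beta 9, Gamma 10.
Webster: Alpha 2, Beta 9, Gamma 11.
Gamma gets 10 under Adams and 11 under Webster.

Webster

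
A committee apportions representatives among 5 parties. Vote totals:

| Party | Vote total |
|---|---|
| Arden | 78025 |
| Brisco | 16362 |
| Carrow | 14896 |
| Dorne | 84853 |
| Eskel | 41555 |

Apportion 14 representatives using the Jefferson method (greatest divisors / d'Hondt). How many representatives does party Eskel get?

Standard divisor 235691/14 ≈ 16835.071; standard quotas: Arden 4.635, Brisco 0.972, Carrow 0.885, Dorne 5.040, Eskel 2.468.
Rounding down gives 4, 0, 0, 5, 2 = 11 seats, so the divisor must be adjusted.
With modified divisor 14500: modified quotas Arden 5.381, Brisco 1.128, Carrow 1.027, Dorne 5.852, Eskel 2.866.
Rounding down: Arden 5, Brisco 1, Carrow 1, Dorne 5, Eskel 2 (total 14).
Eskel receives 2.

2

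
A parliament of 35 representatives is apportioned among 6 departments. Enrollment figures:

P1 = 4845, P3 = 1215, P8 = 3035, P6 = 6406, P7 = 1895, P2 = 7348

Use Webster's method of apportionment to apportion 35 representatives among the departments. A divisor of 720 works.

With modified divisor 720: modified quotas P1 6.729, P3 1.688, P8 4.215, P6 8.897, P7 2.632, P2 10.206.
Rounding to the nearest integer: P1 7, P3 2, P8 4, P6 9, P7 3, P2 10 (total 35).

P1 7; P3 2; P8 4; P6 9; P7 3; P2 10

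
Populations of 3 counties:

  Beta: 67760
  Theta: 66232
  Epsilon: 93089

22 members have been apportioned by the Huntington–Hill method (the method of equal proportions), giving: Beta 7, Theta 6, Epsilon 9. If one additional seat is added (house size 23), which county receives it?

Theta

Priority for the next seat is population ÷ (√(s·(s+1))).
Priorities: Beta 9054.811, Theta 10219.819, Epsilon 9812.442.
Highest priority: Theta.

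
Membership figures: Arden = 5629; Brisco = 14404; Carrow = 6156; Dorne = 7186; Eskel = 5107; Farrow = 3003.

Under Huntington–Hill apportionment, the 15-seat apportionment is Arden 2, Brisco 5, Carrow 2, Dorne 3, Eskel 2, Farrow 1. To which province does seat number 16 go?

Priority for the next seat is population ÷ (√(s·(s+1))).
Priorities: Arden 2298.030, Brisco 2629.799, Carrow 2513.176, Dorne 2074.420, Eskel 2084.924, Farrow 2123.442.
Highest priority: Brisco.

Brisco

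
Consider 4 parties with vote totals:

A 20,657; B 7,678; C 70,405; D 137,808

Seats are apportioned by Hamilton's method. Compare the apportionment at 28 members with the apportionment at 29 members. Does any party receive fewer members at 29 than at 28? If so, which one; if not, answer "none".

A

At 28 seats: A 3, B 1, C 8, D 16.
At 29 seats: A 2, B 1, C 9, D 17.
A drops from 3 to 2.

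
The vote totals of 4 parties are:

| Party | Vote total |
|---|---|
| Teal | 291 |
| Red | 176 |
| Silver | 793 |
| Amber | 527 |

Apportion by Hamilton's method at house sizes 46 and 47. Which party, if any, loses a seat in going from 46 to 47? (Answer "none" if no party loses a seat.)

Red

At 46 seats: Teal 7, Red 5, Silver 20, Amber 14.
At 47 seats: Teal 8, Red 4, Silver 21, Amber 14.
Red drops from 5 to 4.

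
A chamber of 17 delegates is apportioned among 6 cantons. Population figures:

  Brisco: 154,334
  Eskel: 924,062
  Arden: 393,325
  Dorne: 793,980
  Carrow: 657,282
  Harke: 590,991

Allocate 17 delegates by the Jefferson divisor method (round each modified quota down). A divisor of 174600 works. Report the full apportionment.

Brisco: 0, Eskel: 5, Arden: 2, Dorne: 4, Carrow: 3, Harke: 3

With modified divisor 174600: modified quotas Brisco 0.884, Eskel 5.292, Arden 2.253, Dorne 4.547, Carrow 3.765, Harke 3.385.
Rounding down: Brisco 0, Eskel 5, Arden 2, Dorne 4, Carrow 3, Harke 3 (total 17).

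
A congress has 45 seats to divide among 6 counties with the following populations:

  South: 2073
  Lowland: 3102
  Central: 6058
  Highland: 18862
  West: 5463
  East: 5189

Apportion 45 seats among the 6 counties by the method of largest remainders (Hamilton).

The standard divisor is 40747/45 ≈ 905.489.
Standard quotas: South 2.2894, Lowland 3.4258, Central 6.6903, Highland 20.8307, West 6.0332, East 5.7306.
Lower quotas: South 2, Lowland 3, Central 6, Highland 20, West 6, East 5 (sum 42, leaving 3 seats).
Remainders in descending order: Highland 0.8307, East 0.7306, Central 0.6903, Lowland 0.4258, South 0.2894, West 0.0332.
Largest remainders: Highland, East, Central receive the extra seats.

South 2; Lowland 3; Central 7; Highland 21; West 6; East 6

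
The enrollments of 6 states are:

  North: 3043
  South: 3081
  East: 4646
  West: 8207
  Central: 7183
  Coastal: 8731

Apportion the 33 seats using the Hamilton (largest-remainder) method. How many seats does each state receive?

Total 34891; standard divisor 34891/33 ≈ 1057.303.
Standard quotas: North 2.8781, South 2.9140, East 4.3942, West 7.7622, Central 6.7937, Coastal 8.2578.
Lower quotas: North 2, South 2, East 4, West 7, Central 6, Coastal 8 (sum 29, leaving 4 seats).
Remainders in descending order: South 0.9140, North 0.8781, Central 0.7937, West 0.7622, East 0.3942, Coastal 0.2578.
The surplus seats go to South, North, Central, West.

North: 3, South: 3, East: 4, West: 8, Central: 7, Coastal: 8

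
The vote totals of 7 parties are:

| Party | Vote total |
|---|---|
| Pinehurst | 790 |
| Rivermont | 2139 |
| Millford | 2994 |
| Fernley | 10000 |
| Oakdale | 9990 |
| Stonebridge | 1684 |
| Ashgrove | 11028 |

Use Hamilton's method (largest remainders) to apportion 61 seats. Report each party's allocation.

Pinehurst=1, Rivermont=3, Millford=5, Fernley=16, Oakdale=16, Stonebridge=3, Ashgrove=17

Total 38625; standard divisor 38625/61 ≈ 633.197.
Standard quotas: Pinehurst 1.2476, Rivermont 3.3781, Millford 4.7284, Fernley 15.7929, Oakdale 15.7771, Stonebridge 2.6595, Ashgrove 17.4164.
Lower quotas: Pinehurst 1, Rivermont 3, Millford 4, Fernley 15, Oakdale 15, Stonebridge 2, Ashgrove 17 (sum 57, leaving 4 seats).
Remainders in descending order: Fernley 0.7929, Oakdale 0.7771, Millford 0.7284, Stonebridge 0.6595, Ashgrove 0.4164, Rivermont 0.3781, Pinehurst 0.2476.
Largest remainders: Fernley, Oakdale, Millford, Stonebridge receive the extra seats.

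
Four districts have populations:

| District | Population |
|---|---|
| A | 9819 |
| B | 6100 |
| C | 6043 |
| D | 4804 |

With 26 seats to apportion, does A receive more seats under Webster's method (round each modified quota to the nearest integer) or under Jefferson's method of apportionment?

Webster: A 9, B 6, C 6, D 5.
Jefferson: A 10, B 6, C 6, D 4.
A gets 9 under Webster and 10 under Jefferson.

Jefferson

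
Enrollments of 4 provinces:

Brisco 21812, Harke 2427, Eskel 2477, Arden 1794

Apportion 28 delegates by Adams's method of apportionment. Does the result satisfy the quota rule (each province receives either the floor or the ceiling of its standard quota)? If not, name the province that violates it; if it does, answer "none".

Brisco

Standard quotas: Brisco 21.422, Harke 2.384, Eskel 2.433, Arden 1.762.
Adams allocation: Brisco 20, Harke 3, Eskel 3, Arden 2.
Brisco has quota 21.422 (lower 21, upper 22) but receives 20 — outside the quota interval.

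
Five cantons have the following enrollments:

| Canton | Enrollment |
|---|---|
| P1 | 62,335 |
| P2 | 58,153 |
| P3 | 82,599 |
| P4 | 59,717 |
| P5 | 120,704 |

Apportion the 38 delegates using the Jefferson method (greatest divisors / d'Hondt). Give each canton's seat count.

Standard divisor 383508/38 ≈ 10092.316; standard quotas: P1 6.176, P2 5.762, P3 8.184, P4 5.917, P5 11.960.
Rounding down gives 6, 5, 8, 5, 11 = 35 seats, so the divisor must be adjusted.
With modified divisor 9500: modified quotas P1 6.562, P2 6.121, P3 8.695, P4 6.286, P5 12.706.
Rounding down: P1 6, P2 6, P3 8, P4 6, P5 12 (total 38).

P1: 6; P2: 6; P3: 8; P4: 6; P5: 12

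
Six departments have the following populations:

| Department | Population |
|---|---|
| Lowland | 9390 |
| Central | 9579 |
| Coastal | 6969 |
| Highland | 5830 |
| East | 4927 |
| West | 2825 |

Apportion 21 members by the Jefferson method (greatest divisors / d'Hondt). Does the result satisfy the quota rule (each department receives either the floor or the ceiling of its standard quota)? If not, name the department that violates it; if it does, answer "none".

none

Standard quotas: Lowland 4.990, Central 5.090, Coastal 3.703, Highland 3.098, East 2.618, West 1.501.
Jefferson allocation: Lowland 5, Central 5, Coastal 4, Highland 3, East 3, West 1.
Every allocation lies between the lower and upper quota.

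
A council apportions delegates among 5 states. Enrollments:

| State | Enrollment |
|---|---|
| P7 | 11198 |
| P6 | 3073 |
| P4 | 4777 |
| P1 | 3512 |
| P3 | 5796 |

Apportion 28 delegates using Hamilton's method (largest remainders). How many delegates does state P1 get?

3

The standard divisor is 28356/28 ≈ 1012.714.
Standard quotas: P7 11.0574, P6 3.0344, P4 4.7170, P1 3.4679, P3 5.7232.
Lower quotas: P7 11, P6 3, P4 4, P1 3, P3 5 (sum 26, leaving 2 seats).
Remainders in descending order: P3 0.7232, P4 0.7170, P1 0.4679, P7 0.0574, P6 0.0344.
Largest remainders: P3, P4 receive the extra seats.
P1 receives 3.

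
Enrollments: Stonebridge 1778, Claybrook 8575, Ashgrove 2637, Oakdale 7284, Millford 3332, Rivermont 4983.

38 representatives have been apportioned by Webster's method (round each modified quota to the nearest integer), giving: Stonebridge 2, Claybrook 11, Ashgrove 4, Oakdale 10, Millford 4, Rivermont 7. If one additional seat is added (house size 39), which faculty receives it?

Priority for the next seat is population ÷ (current seats + 0.5).
Priorities: Stonebridge 711.200, Claybrook 745.652, Ashgrove 586.000, Oakdale 693.714, Millford 740.444, Rivermont 664.400.
Highest priority: Claybrook.

Claybrook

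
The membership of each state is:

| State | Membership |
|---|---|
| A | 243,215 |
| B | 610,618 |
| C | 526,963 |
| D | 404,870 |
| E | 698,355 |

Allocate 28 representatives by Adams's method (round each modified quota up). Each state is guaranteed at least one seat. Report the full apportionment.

Standard divisor 2484021/28 ≈ 88715.036; standard quotas: A 2.742, B 6.883, C 5.940, D 4.564, E 7.872.
Rounding up gives 3, 7, 6, 5, 8 = 29 seats, so the divisor must be adjusted.
With modified divisor 100500: modified quotas A 2.420, B 6.076, C 5.243, D 4.029, E 6.949.
Rounding up: A 3, B 7, C 6, D 5, E 7 (total 28).

A 3; B 7; C 6; D 5; E 7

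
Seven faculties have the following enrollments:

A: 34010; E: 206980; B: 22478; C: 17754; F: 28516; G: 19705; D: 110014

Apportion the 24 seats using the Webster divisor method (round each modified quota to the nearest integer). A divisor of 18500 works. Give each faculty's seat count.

With modified divisor 18500: modified quotas A 1.838, E 11.188, B 1.215, C 0.960, F 1.541, G 1.065, D 5.947.
Rounding to the nearest integer: A 2, E 11, B 1, C 1, F 2, G 1, D 6 (total 24).

A 2, E 11, B 1, C 1, F 2, G 1, D 6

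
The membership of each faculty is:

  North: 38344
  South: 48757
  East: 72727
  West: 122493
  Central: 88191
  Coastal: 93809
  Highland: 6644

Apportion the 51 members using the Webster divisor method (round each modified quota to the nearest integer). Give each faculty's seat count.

North 4; South 5; East 8; West 13; Central 10; Coastal 10; Highland 1

Standard divisor 470965/51 ≈ 9234.608; standard quotas: North 4.152, South 5.280, East 7.875, West 13.265, Central 9.550, Coastal 10.158, Highland 0.719.
Rounding to the nearest integer gives North 4, South 5, East 8, West 13, Central 10, Coastal 10, Highland 1 — total 51, matching the house size, so no adjustment is needed.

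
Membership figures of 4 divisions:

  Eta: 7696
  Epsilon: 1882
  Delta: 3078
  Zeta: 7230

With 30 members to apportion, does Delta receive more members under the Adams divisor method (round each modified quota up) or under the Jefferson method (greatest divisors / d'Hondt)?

Adams

Adams: Eta 11, Epsilon 3, Delta 5, Zeta 11.
Jefferson: Eta 12, Epsilon 3, Delta 4, Zeta 11.
Delta gets 5 under Adams and 4 under Jefferson.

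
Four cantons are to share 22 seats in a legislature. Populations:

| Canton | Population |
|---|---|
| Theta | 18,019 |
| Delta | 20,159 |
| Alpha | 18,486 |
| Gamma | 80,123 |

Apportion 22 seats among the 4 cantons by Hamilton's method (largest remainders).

Total 136787; standard divisor 136787/22 ≈ 6217.591.
Standard quotas: Theta 2.8981, Delta 3.2423, Alpha 2.9732, Gamma 12.8865.
Lower quotas: Theta 2, Delta 3, Alpha 2, Gamma 12 (sum 19, leaving 3 seats).
Remainders in descending order: Alpha 0.9732, Theta 0.8981, Gamma 0.8865, Delta 0.2423.
The surplus seats go to Alpha, Theta, Gamma.

Theta: 3, Delta: 3, Alpha: 3, Gamma: 13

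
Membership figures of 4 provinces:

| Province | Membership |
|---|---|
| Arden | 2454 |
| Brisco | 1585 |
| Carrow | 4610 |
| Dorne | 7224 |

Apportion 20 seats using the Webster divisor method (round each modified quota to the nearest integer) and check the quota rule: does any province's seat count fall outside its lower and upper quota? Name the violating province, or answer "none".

Standard quotas: Arden 3.092, Brisco 1.997, Carrow 5.809, Dorne 9.102.
Webster allocation: Arden 3, Brisco 2, Carrow 6, Dorne 9.
Every allocation lies between the lower and upper quota.

none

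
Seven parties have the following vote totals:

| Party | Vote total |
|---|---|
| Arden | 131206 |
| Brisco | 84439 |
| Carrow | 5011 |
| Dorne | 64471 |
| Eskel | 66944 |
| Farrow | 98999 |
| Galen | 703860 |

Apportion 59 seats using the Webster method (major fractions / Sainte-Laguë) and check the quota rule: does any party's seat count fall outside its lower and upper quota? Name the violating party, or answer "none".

Standard quotas: Arden 6.703, Brisco 4.314, Carrow 0.256, Dorne 3.294, Eskel 3.420, Farrow 5.057, Galen 35.957.
Webster allocation: Arden 7, Brisco 4, Carrow 0, Dorne 3, Eskel 3, Farrow 5, Galen 37.
Galen has quota 35.957 (lower 35, upper 36) but receives 37 — outside the quota interval.

Galen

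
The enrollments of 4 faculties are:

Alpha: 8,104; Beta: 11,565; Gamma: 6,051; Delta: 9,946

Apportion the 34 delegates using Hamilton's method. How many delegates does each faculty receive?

Alpha 8, Beta 11, Gamma 6, Delta 9

Total 35666; standard divisor 35666/34 = 1049.
Standard quotas: Alpha 7.7255, Beta 11.0248, Gamma 5.7684, Delta 9.4814.
Lower quotas: Alpha 7, Beta 11, Gamma 5, Delta 9 (sum 32, leaving 2 seats).
Remainders in descending order: Gamma 0.7684, Alpha 0.7255, Delta 0.4814, Beta 0.0248.
Largest remainders: Gamma, Alpha receive the extra seats.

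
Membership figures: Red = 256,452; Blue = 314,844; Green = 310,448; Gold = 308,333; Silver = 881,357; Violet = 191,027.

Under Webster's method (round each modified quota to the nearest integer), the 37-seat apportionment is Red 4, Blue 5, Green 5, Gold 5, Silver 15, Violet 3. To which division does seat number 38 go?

Blue

Priority for the next seat is population ÷ (current seats + 0.5).
Priorities: Red 56989.333, Blue 57244.364, Green 56445.091, Gold 56060.545, Silver 56861.742, Violet 54579.143.
Highest priority: Blue.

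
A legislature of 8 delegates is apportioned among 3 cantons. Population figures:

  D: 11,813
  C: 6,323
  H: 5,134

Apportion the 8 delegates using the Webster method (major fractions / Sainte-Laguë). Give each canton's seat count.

Standard divisor 23270/8 ≈ 2908.75; standard quotas: D 4.061, C 2.174, H 1.765.
Rounding to the nearest integer gives D 4, C 2, H 2 — total 8, matching the house size, so no adjustment is needed.

D=4, C=2, H=2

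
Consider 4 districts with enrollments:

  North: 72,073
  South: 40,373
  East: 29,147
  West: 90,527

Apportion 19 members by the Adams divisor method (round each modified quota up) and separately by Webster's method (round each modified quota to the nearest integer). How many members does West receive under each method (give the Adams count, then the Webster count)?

7 and 8

Adams: North 6, South 3, East 3, West 7.
Webster: North 6, South 3, East 2, West 8.
West gets 7 under Adams and 8 under Webster.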